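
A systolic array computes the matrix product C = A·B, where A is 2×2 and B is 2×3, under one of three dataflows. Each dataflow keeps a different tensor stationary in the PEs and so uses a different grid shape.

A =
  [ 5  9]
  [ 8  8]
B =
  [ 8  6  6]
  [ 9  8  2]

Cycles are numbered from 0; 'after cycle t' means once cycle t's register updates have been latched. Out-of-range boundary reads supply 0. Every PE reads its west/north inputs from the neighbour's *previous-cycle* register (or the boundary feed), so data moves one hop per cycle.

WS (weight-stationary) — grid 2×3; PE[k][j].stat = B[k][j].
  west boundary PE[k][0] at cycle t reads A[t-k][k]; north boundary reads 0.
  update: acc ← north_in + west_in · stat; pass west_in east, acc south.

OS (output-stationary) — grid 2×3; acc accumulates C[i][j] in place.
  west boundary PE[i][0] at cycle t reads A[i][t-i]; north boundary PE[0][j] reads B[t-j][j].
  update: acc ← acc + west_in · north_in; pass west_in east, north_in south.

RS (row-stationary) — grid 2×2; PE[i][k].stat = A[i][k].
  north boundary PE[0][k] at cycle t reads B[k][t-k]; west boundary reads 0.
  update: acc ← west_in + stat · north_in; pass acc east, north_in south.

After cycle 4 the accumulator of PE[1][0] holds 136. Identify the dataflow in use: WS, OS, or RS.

Under WS (2×3), PE[1][0]:
  c0 r1c0: 0 / 0 / 0
  c1 r1c0: 121 / 9 / 121
  c2 r1c0: 136 / 8 / 136
  c3 r1c0: 0 / 0 / 0
  c4 r1c0: 0 / 0 / 0
Under OS (2×3), PE[1][0]:
  c0 r1c0: 0 / 0 / 0
  c1 r1c0: 64 / 8 / 8
  c2 r1c0: 136 / 8 / 9
  c3 r1c0: 136 / 0 / 0
  c4 r1c0: 136 / 0 / 0
Under RS (2×2), PE[1][0]:
  c0 r1c0: 0 / 0 / 0
  c1 r1c0: 64 / 64 / 8
  c2 r1c0: 48 / 48 / 6
  c3 r1c0: 48 / 48 / 6
  c4 r1c0: 0 / 0 / 0

dataflow = OS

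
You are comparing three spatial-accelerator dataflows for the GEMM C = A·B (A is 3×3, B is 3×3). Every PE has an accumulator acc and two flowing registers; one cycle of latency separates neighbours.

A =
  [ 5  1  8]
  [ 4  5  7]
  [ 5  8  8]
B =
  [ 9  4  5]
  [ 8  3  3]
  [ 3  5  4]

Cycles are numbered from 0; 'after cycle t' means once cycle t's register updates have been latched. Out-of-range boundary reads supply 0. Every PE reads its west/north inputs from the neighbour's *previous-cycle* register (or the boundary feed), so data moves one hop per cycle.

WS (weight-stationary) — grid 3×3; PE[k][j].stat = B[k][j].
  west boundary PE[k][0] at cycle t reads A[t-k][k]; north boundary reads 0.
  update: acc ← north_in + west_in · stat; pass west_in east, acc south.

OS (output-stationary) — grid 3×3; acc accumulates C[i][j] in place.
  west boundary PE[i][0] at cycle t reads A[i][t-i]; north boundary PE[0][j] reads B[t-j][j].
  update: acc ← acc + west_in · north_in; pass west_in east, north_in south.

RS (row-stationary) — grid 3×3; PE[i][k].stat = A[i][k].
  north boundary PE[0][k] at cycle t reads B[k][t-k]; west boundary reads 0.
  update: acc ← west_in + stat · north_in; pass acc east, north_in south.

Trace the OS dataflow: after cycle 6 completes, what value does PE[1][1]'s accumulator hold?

PE[1][1].acc = 66

Tracing OS — 3×3 array, target PE[1][1]:
  after 0 — PE[0][1] acc=0, pass-E 0, pass-S 0
  after 0 — PE[1][0] acc=0, pass-E 0, pass-S 0
  after 0 — PE[1][1] acc=0, pass-E 0, pass-S 0
  after 1 — PE[0][1] acc=20, pass-E 5, pass-S 4
  after 1 — PE[1][0] acc=36, pass-E 4, pass-S 9
  after 1 — PE[1][1] acc=0, pass-E 0, pass-S 0
  after 2 — PE[0][1] acc=23, pass-E 1, pass-S 3
  after 2 — PE[1][0] acc=76, pass-E 5, pass-S 8
  after 2 — PE[1][1] acc=16, pass-E 4, pass-S 4
  after 3 — PE[0][1] acc=63, pass-E 8, pass-S 5
  after 3 — PE[1][0] acc=97, pass-E 7, pass-S 3
  after 3 — PE[1][1] acc=31, pass-E 5, pass-S 3
  after 4 — PE[0][1] acc=63, pass-E 0, pass-S 0
  after 4 — PE[1][0] acc=97, pass-E 0, pass-S 0
  after 4 — PE[1][1] acc=66, pass-E 7, pass-S 5
  after 5 — PE[0][1] acc=63, pass-E 0, pass-S 0
  after 5 — PE[1][0] acc=97, pass-E 0, pass-S 0
  after 5 — PE[1][1] acc=66, pass-E 0, pass-S 0
  after 6 — PE[0][1] acc=63, pass-E 0, pass-S 0
  after 6 — PE[1][0] acc=97, pass-E 0, pass-S 0
  after 6 — PE[1][1] acc=66, pass-E 0, pass-S 0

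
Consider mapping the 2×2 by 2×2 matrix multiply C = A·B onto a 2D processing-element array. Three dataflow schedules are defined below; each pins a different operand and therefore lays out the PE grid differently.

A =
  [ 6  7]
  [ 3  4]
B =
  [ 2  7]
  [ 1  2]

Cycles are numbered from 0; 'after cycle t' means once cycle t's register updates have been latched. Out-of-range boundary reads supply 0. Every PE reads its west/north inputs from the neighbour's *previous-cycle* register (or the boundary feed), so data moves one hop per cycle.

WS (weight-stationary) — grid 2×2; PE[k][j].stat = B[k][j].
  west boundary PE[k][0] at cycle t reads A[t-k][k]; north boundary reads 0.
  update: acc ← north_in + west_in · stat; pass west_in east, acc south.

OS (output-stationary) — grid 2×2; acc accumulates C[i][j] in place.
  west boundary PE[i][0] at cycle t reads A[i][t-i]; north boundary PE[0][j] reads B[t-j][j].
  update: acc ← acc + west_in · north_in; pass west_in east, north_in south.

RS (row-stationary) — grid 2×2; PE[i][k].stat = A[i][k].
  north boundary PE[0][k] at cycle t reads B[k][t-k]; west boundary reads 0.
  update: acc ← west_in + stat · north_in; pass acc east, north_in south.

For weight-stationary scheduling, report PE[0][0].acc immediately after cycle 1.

PE[0][0].acc = 6

WS 2×2: PE[0][0] cycle-by-cycle (with neighbour feeds):
  step 0 · PE0,0: acc=12; fwd→6 fwd↓12
  step 1 · PE0,0: acc=6; fwd→3 fwd↓6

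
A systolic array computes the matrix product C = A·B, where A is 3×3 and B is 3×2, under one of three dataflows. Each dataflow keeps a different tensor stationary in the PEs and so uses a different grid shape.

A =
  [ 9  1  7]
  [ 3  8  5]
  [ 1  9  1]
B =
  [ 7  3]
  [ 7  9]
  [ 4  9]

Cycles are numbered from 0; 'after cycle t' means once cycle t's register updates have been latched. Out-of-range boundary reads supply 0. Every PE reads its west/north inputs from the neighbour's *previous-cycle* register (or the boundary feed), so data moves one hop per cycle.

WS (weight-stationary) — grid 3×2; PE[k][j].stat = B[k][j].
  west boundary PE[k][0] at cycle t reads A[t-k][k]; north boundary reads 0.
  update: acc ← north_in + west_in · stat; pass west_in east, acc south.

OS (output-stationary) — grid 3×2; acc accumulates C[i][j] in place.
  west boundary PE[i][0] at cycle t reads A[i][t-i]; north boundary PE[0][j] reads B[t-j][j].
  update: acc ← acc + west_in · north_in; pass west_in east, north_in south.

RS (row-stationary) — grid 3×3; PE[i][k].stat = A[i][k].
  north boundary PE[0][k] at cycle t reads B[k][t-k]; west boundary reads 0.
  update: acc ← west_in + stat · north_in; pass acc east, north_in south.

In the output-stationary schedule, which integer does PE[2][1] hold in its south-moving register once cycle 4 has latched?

OS on a 3×2 grid — tracing PE[2][1] and its feeders:
  @0  [1,1]  acc 0  |  →0  ↓0
  @0  [2,0]  acc 0  |  →0  ↓0
  @0  [2,1]  acc 0  |  →0  ↓0
  @1  [1,1]  acc 0  |  →0  ↓0
  @1  [2,0]  acc 0  |  →0  ↓0
  @1  [2,1]  acc 0  |  →0  ↓0
  @2  [1,1]  acc 9  |  →3  ↓3
  @2  [2,0]  acc 7  |  →1  ↓7
  @2  [2,1]  acc 0  |  →0  ↓0
  @3  [1,1]  acc 81  |  →8  ↓9
  @3  [2,0]  acc 70  |  →9  ↓7
  @3  [2,1]  acc 3  |  →1  ↓3
  @4  [1,1]  acc 126  |  →5  ↓9
  @4  [2,0]  acc 74  |  →1  ↓4
  @4  [2,1]  acc 84  |  →9  ↓9

register = 9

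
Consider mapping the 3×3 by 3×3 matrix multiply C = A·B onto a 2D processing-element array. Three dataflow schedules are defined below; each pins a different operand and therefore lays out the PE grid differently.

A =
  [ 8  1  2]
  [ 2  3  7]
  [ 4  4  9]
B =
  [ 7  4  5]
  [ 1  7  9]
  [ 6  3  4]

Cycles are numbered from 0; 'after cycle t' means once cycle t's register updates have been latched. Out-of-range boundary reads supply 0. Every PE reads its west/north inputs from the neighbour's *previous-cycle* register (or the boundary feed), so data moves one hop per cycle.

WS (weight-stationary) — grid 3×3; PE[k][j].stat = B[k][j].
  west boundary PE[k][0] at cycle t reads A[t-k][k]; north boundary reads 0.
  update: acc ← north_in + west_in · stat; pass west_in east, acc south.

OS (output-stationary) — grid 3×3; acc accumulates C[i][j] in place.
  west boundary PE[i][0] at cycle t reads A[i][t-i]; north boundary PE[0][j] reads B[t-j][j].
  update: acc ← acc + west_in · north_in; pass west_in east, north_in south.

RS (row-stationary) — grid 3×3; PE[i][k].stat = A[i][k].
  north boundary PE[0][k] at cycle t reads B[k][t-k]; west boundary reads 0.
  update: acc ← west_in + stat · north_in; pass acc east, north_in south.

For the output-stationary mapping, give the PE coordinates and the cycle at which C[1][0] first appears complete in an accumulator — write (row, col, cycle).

(row, col, cycle) = (1, 0, 3)

OS — PE[1][0] is where C[1][0] collects:
  [0] (1,0) acc=0 (h:0 v:0)
  [1] (1,0) acc=14 (h:2 v:7)
  [2] (1,0) acc=17 (h:3 v:1)
  [3] (1,0) acc=59 (h:7 v:6)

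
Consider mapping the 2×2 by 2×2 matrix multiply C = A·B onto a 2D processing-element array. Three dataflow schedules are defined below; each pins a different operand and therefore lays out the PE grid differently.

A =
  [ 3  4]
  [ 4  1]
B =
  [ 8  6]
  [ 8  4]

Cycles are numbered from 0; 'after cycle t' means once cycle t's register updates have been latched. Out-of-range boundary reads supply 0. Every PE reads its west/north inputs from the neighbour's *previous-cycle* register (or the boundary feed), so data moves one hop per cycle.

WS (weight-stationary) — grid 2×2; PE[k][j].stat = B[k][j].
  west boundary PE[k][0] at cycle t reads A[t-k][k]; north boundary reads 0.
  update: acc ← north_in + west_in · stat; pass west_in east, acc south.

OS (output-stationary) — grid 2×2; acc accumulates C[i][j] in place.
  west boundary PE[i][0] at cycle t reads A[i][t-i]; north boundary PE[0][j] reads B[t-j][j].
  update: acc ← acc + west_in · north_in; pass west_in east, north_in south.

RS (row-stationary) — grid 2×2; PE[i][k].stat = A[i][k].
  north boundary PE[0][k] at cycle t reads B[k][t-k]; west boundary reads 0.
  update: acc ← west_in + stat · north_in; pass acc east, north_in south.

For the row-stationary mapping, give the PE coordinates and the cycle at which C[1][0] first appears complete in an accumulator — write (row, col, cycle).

RS: C[1][0] accumulates in PE[1][1]:
  c0 r1c1: 0 / 0 / 0
  c1 r1c1: 0 / 0 / 0
  c2 r1c1: 40 / 40 / 8

(row, col, cycle) = (1, 1, 2)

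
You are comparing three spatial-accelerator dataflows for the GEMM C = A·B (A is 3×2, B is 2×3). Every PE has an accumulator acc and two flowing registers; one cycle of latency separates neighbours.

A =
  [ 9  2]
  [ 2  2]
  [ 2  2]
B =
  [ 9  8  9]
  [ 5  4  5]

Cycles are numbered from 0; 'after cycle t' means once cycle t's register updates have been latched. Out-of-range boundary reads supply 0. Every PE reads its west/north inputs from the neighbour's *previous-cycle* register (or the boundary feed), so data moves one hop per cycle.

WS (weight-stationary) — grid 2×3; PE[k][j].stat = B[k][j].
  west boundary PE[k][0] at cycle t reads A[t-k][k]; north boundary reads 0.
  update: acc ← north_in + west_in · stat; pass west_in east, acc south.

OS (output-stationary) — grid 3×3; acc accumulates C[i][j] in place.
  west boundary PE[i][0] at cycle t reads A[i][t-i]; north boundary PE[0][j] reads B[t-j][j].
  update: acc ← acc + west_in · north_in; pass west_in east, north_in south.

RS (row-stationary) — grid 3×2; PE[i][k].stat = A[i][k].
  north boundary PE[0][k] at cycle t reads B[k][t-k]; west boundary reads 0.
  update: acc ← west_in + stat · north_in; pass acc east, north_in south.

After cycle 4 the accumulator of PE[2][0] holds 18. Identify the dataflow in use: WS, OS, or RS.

— WS: 2×3 array has no PE[2][0].
Under OS (3×3), PE[2][0]:
  [0] (2,0) acc=0 (h:0 v:0)
  [1] (2,0) acc=0 (h:0 v:0)
  [2] (2,0) acc=18 (h:2 v:9)
  [3] (2,0) acc=28 (h:2 v:5)
  [4] (2,0) acc=28 (h:0 v:0)
Under RS (3×2), PE[2][0]:
  [0] (2,0) acc=0 (h:0 v:0)
  [1] (2,0) acc=0 (h:0 v:0)
  [2] (2,0) acc=18 (h:18 v:9)
  [3] (2,0) acc=16 (h:16 v:8)
  [4] (2,0) acc=18 (h:18 v:9)

dataflow = RS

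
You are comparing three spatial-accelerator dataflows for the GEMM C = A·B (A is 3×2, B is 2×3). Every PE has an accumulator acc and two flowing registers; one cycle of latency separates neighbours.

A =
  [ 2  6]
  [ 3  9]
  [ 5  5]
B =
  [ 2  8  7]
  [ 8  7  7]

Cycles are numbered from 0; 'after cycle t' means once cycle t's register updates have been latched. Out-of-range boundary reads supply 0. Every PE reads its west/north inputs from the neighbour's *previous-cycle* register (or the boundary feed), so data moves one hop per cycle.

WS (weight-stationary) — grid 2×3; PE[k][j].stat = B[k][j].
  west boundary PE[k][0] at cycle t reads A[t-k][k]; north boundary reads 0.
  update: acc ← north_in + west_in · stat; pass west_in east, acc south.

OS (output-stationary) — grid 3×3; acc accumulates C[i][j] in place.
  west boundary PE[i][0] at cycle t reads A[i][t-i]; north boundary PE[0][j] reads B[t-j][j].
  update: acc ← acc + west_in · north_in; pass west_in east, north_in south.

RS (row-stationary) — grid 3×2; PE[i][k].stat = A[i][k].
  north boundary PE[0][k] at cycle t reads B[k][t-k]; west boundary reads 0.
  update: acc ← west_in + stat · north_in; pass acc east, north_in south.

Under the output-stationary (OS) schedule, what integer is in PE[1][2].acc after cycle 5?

OS on a 3×3 grid — tracing PE[1][2] and its feeders:
  [0] (0,2) acc=0 (h:0 v:0)
  [0] (1,1) acc=0 (h:0 v:0)
  [0] (1,2) acc=0 (h:0 v:0)
  [1] (0,2) acc=0 (h:0 v:0)
  [1] (1,1) acc=0 (h:0 v:0)
  [1] (1,2) acc=0 (h:0 v:0)
  [2] (0,2) acc=14 (h:2 v:7)
  [2] (1,1) acc=24 (h:3 v:8)
  [2] (1,2) acc=0 (h:0 v:0)
  [3] (0,2) acc=56 (h:6 v:7)
  [3] (1,1) acc=87 (h:9 v:7)
  [3] (1,2) acc=21 (h:3 v:7)
  [4] (0,2) acc=56 (h:0 v:0)
  [4] (1,1) acc=87 (h:0 v:0)
  [4] (1,2) acc=84 (h:9 v:7)
  [5] (0,2) acc=56 (h:0 v:0)
  [5] (1,1) acc=87 (h:0 v:0)
  [5] (1,2) acc=84 (h:0 v:0)

PE[1][2].acc = 84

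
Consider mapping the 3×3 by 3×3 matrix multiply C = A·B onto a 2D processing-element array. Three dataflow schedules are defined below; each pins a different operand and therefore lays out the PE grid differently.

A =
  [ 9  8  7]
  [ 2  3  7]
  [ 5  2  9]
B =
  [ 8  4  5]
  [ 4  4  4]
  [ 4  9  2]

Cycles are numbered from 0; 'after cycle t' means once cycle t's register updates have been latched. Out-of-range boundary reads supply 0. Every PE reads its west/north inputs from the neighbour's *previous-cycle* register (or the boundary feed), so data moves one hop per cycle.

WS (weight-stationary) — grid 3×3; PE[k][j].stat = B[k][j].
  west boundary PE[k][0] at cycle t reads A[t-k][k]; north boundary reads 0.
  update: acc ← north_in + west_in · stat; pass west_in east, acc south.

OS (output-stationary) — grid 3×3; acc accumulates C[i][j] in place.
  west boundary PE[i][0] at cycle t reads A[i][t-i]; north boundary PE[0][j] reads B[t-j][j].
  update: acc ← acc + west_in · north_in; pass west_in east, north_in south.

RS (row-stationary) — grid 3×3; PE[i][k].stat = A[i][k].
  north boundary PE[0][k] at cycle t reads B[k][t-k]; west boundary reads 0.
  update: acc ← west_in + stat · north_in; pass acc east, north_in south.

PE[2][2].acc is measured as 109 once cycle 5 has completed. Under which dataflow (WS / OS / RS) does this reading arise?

dataflow = RS

WS (3×3 grid), PE[2][2]:
  after 0 — PE[2][2] acc=0, pass-E 0, pass-S 0
  after 1 — PE[2][2] acc=0, pass-E 0, pass-S 0
  after 2 — PE[2][2] acc=0, pass-E 0, pass-S 0
  after 3 — PE[2][2] acc=0, pass-E 0, pass-S 0
  after 4 — PE[2][2] acc=91, pass-E 7, pass-S 91
  after 5 — PE[2][2] acc=36, pass-E 7, pass-S 36
OS (3×3 grid), PE[2][2]:
  after 0 — PE[2][2] acc=0, pass-E 0, pass-S 0
  after 1 — PE[2][2] acc=0, pass-E 0, pass-S 0
  after 2 — PE[2][2] acc=0, pass-E 0, pass-S 0
  after 3 — PE[2][2] acc=0, pass-E 0, pass-S 0
  after 4 — PE[2][2] acc=25, pass-E 5, pass-S 5
  after 5 — PE[2][2] acc=33, pass-E 2, pass-S 4
RS (3×3 grid), PE[2][2]:
  after 0 — PE[2][2] acc=0, pass-E 0, pass-S 0
  after 1 — PE[2][2] acc=0, pass-E 0, pass-S 0
  after 2 — PE[2][2] acc=0, pass-E 0, pass-S 0
  after 3 — PE[2][2] acc=0, pass-E 0, pass-S 0
  after 4 — PE[2][2] acc=84, pass-E 84, pass-S 4
  after 5 — PE[2][2] acc=109, pass-E 109, pass-S 9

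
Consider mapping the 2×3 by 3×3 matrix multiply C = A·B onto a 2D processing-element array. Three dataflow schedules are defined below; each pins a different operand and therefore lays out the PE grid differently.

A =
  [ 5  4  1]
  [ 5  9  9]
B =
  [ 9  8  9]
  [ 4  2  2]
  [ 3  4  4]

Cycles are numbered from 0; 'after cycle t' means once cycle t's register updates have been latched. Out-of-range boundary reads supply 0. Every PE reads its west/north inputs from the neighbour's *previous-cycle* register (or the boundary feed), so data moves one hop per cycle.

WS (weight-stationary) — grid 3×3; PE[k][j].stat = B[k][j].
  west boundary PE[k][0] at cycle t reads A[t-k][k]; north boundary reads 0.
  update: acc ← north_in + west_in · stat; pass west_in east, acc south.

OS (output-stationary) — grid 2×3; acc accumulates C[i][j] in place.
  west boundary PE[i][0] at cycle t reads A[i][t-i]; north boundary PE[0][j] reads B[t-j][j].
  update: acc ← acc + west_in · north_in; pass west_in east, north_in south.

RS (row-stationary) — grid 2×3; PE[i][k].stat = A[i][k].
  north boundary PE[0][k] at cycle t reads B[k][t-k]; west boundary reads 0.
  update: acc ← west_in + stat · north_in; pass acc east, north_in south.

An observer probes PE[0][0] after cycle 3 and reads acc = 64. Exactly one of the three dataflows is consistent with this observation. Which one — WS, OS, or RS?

dataflow = OS

— WS: 3×3; PE[0][0] trace:
  t=0 PE[0][0]: acc=45 h=5 v=45
  t=1 PE[0][0]: acc=45 h=5 v=45
  t=2 PE[0][0]: acc=0 h=0 v=0
  t=3 PE[0][0]: acc=0 h=0 v=0
— OS: 2×3; PE[0][0] trace:
  t=0 PE[0][0]: acc=45 h=5 v=9
  t=1 PE[0][0]: acc=61 h=4 v=4
  t=2 PE[0][0]: acc=64 h=1 v=3
  t=3 PE[0][0]: acc=64 h=0 v=0
— RS: 2×3; PE[0][0] trace:
  t=0 PE[0][0]: acc=45 h=45 v=9
  t=1 PE[0][0]: acc=40 h=40 v=8
  t=2 PE[0][0]: acc=45 h=45 v=9
  t=3 PE[0][0]: acc=0 h=0 v=0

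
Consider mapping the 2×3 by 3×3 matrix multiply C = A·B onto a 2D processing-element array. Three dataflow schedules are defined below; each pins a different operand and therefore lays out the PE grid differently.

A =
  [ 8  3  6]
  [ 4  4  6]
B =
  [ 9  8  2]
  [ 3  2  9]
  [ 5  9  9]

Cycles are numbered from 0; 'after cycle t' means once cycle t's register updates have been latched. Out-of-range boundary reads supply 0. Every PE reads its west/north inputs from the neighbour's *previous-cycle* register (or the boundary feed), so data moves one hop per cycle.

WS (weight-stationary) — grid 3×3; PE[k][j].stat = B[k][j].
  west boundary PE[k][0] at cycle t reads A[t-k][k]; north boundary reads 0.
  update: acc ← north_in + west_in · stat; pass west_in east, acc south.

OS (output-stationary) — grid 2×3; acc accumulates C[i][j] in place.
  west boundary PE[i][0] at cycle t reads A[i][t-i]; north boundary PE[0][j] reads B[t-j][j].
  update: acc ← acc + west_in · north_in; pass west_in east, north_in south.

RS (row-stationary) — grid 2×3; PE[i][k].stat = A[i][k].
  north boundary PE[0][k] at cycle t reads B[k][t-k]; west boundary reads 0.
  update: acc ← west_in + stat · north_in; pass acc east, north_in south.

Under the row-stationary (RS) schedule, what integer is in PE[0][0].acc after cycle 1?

RS on a 2×3 grid — tracing PE[0][0] and its feeders:
  c0 r0c0: 72 / 72 / 9
  c1 r0c0: 64 / 64 / 8

PE[0][0].acc = 64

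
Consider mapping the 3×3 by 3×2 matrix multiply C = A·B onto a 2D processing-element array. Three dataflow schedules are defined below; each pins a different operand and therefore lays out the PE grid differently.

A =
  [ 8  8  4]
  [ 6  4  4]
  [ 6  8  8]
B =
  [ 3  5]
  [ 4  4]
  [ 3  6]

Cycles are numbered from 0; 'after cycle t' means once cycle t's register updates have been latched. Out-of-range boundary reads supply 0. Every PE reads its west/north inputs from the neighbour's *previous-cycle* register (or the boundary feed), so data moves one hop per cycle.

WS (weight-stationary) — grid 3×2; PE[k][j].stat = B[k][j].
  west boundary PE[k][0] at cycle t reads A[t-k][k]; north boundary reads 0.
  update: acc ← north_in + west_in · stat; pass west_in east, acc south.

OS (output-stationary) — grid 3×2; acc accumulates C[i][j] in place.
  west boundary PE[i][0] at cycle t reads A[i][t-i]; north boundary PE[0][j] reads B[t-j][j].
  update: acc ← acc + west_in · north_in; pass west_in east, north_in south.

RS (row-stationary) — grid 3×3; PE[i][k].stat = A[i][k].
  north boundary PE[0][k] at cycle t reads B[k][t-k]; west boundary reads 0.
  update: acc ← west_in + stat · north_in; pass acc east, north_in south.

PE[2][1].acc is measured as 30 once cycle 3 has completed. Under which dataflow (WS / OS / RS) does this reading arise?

dataflow = OS

WS (3×2 grid), PE[2][1]:
  @0  [2,1]  acc 0  |  →0  ↓0
  @1  [2,1]  acc 0  |  →0  ↓0
  @2  [2,1]  acc 0  |  →0  ↓0
  @3  [2,1]  acc 96  |  →4  ↓96
OS (3×2 grid), PE[2][1]:
  @0  [2,1]  acc 0  |  →0  ↓0
  @1  [2,1]  acc 0  |  →0  ↓0
  @2  [2,1]  acc 0  |  →0  ↓0
  @3  [2,1]  acc 30  |  →6  ↓5
RS (3×3 grid), PE[2][1]:
  @0  [2,1]  acc 0  |  →0  ↓0
  @1  [2,1]  acc 0  |  →0  ↓0
  @2  [2,1]  acc 0  |  →0  ↓0
  @3  [2,1]  acc 50  |  →50  ↓4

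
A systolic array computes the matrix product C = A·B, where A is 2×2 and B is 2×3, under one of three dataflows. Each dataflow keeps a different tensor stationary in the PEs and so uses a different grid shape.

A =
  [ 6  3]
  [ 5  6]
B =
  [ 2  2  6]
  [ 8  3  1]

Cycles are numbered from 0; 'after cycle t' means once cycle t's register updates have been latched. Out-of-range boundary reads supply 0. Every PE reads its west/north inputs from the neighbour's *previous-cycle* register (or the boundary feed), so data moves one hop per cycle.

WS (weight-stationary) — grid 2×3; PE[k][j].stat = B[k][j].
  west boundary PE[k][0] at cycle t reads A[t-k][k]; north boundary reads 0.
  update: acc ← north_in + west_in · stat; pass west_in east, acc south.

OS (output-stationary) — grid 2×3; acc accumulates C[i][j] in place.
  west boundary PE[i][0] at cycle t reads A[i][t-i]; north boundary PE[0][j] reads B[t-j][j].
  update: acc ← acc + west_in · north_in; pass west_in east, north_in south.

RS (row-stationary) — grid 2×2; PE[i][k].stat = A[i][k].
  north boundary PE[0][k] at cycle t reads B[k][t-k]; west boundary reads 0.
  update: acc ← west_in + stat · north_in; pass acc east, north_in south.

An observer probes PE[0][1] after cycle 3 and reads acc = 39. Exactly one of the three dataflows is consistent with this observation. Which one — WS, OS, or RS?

dataflow = RS

WS (2×3 grid), PE[0][1]:
  t=0 PE[0][1]: acc=0 h=0 v=0
  t=1 PE[0][1]: acc=12 h=6 v=12
  t=2 PE[0][1]: acc=10 h=5 v=10
  t=3 PE[0][1]: acc=0 h=0 v=0
OS (2×3 grid), PE[0][1]:
  t=0 PE[0][1]: acc=0 h=0 v=0
  t=1 PE[0][1]: acc=12 h=6 v=2
  t=2 PE[0][1]: acc=21 h=3 v=3
  t=3 PE[0][1]: acc=21 h=0 v=0
RS (2×2 grid), PE[0][1]:
  t=0 PE[0][1]: acc=0 h=0 v=0
  t=1 PE[0][1]: acc=36 h=36 v=8
  t=2 PE[0][1]: acc=21 h=21 v=3
  t=3 PE[0][1]: acc=39 h=39 v=1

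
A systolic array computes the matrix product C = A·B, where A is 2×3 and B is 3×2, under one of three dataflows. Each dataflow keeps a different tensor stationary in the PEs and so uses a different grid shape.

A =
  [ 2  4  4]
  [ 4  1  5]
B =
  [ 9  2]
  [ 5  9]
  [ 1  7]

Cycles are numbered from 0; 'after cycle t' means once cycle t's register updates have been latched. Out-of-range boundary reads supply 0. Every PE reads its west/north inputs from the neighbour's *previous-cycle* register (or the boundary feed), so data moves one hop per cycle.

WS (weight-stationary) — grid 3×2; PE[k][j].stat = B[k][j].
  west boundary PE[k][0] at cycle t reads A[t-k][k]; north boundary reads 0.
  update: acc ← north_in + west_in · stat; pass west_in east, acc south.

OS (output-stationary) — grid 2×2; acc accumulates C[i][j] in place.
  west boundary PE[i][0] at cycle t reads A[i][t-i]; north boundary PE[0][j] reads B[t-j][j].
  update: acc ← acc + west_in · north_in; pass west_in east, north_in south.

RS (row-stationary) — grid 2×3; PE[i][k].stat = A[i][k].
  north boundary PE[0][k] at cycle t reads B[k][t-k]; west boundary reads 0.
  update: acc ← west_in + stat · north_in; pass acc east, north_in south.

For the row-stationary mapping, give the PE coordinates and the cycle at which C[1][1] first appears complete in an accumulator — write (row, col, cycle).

RS: C[1][1] accumulates in PE[1][2]:
  cycle 0: PE[1][2] → acc 0, east 0, south 0
  cycle 1: PE[1][2] → acc 0, east 0, south 0
  cycle 2: PE[1][2] → acc 0, east 0, south 0
  cycle 3: PE[1][2] → acc 46, east 46, south 1
  cycle 4: PE[1][2] → acc 52, east 52, south 7

(row, col, cycle) = (1, 2, 4)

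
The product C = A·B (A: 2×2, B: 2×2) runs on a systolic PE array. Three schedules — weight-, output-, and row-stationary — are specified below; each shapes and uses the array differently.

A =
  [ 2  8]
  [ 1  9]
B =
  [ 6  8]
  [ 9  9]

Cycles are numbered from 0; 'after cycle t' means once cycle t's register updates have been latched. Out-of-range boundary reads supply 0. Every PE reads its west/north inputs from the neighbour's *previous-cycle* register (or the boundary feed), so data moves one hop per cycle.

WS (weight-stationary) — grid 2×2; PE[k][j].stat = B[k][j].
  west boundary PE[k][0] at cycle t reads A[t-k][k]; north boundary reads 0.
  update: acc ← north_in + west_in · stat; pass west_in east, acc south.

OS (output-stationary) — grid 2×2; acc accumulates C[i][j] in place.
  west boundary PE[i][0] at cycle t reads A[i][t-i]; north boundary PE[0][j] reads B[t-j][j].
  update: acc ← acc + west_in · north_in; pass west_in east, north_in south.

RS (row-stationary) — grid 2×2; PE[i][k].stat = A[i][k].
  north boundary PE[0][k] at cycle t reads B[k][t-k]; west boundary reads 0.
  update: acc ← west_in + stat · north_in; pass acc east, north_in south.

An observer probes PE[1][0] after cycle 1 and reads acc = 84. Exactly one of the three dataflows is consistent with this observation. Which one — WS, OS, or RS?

dataflow = WS

Under WS (2×2), PE[1][0]:
  0: (1,0).acc=0  regs=<0,0>
  1: (1,0).acc=84  regs=<8,84>
Under OS (2×2), PE[1][0]:
  0: (1,0).acc=0  regs=<0,0>
  1: (1,0).acc=6  regs=<1,6>
Under RS (2×2), PE[1][0]:
  0: (1,0).acc=0  regs=<0,0>
  1: (1,0).acc=6  regs=<6,6>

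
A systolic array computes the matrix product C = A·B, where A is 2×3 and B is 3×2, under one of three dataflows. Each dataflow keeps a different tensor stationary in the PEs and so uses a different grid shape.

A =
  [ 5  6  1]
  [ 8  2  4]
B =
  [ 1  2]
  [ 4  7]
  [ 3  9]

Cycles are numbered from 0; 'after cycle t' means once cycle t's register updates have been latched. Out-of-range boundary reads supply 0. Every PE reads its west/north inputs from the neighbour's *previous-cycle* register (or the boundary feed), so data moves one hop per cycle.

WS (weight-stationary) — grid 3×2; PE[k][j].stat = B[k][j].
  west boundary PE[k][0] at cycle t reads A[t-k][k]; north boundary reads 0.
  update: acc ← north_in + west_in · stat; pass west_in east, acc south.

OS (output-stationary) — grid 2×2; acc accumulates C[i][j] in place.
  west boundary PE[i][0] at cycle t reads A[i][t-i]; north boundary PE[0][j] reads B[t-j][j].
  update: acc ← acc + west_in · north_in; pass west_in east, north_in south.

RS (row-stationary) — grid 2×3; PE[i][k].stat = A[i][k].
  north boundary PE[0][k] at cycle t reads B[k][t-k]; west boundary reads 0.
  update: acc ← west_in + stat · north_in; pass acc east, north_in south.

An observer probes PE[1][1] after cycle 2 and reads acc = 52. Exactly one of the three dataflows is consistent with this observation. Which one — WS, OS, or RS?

dataflow = WS

Under WS (3×2), PE[1][1]:
  0: (1,1).acc=0  regs=<0,0>
  1: (1,1).acc=0  regs=<0,0>
  2: (1,1).acc=52  regs=<6,52>
Under OS (2×2), PE[1][1]:
  0: (1,1).acc=0  regs=<0,0>
  1: (1,1).acc=0  regs=<0,0>
  2: (1,1).acc=16  regs=<8,2>
Under RS (2×3), PE[1][1]:
  0: (1,1).acc=0  regs=<0,0>
  1: (1,1).acc=0  regs=<0,0>
  2: (1,1).acc=16  regs=<16,4>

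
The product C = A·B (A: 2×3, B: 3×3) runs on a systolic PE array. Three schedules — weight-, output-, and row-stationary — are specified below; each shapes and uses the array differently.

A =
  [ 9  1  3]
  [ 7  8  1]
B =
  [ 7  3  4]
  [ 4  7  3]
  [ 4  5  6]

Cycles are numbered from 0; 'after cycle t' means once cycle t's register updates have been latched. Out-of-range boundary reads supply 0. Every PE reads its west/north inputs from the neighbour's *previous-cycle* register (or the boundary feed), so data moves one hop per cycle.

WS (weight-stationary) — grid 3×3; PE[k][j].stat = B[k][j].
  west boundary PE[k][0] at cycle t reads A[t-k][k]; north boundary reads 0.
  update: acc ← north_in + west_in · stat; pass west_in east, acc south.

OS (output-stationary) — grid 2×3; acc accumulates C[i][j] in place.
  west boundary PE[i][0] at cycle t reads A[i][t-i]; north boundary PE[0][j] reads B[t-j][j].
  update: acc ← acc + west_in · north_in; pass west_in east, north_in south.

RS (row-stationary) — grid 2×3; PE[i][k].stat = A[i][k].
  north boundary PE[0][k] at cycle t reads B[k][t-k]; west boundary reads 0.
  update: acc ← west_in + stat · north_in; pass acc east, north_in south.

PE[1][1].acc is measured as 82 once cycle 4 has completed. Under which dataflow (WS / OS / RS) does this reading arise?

— WS: 3×3; PE[1][1] trace:
  0: (1,1).acc=0  regs=<0,0>
  1: (1,1).acc=0  regs=<0,0>
  2: (1,1).acc=34  regs=<1,34>
  3: (1,1).acc=77  regs=<8,77>
  4: (1,1).acc=0  regs=<0,0>
— OS: 2×3; PE[1][1] trace:
  0: (1,1).acc=0  regs=<0,0>
  1: (1,1).acc=0  regs=<0,0>
  2: (1,1).acc=21  regs=<7,3>
  3: (1,1).acc=77  regs=<8,7>
  4: (1,1).acc=82  regs=<1,5>
— RS: 2×3; PE[1][1] trace:
  0: (1,1).acc=0  regs=<0,0>
  1: (1,1).acc=0  regs=<0,0>
  2: (1,1).acc=81  regs=<81,4>
  3: (1,1).acc=77  regs=<77,7>
  4: (1,1).acc=52  regs=<52,3>

dataflow = OS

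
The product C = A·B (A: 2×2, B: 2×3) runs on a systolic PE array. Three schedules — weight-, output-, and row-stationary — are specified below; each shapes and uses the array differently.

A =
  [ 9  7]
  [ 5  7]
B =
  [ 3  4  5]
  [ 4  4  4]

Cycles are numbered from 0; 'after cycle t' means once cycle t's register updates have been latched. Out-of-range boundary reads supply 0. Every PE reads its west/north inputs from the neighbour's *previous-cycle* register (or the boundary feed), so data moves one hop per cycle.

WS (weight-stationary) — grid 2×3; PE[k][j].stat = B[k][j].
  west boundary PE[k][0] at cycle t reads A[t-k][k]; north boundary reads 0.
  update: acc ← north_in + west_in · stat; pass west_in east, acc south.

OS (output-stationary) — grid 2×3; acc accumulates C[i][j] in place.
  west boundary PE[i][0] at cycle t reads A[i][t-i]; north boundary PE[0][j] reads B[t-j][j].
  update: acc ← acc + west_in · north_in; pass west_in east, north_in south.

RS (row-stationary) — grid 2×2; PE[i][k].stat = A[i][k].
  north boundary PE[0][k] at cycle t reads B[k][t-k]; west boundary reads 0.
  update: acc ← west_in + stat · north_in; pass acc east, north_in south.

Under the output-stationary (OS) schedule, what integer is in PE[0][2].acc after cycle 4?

PE[0][2].acc = 73

OS (2×3). Following PE[0][2] plus its west/north inputs:
  t=0 PE[0][1]: acc=0 h=0 v=0
  t=0 PE[0][2]: acc=0 h=0 v=0
  t=1 PE[0][1]: acc=36 h=9 v=4
  t=1 PE[0][2]: acc=0 h=0 v=0
  t=2 PE[0][1]: acc=64 h=7 v=4
  t=2 PE[0][2]: acc=45 h=9 v=5
  t=3 PE[0][1]: acc=64 h=0 v=0
  t=3 PE[0][2]: acc=73 h=7 v=4
  t=4 PE[0][1]: acc=64 h=0 v=0
  t=4 PE[0][2]: acc=73 h=0 v=0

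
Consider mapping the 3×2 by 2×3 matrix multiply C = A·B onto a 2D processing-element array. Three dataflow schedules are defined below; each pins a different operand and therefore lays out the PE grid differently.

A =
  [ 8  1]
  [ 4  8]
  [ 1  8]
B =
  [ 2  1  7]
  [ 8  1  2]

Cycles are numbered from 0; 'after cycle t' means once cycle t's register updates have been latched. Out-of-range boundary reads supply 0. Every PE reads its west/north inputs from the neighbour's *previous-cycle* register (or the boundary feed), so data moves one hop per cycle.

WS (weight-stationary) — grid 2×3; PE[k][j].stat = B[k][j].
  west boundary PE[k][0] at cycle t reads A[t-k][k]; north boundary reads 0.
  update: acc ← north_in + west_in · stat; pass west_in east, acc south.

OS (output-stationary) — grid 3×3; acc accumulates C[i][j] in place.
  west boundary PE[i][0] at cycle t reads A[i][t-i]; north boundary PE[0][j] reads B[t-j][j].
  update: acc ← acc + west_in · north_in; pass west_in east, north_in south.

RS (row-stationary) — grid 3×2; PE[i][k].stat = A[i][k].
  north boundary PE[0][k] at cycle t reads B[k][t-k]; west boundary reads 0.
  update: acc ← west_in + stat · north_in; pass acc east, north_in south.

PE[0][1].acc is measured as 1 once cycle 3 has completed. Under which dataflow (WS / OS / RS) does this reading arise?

WS (2×3 grid), PE[0][1]:
  cycle 0: PE[0][1] → acc 0, east 0, south 0
  cycle 1: PE[0][1] → acc 8, east 8, south 8
  cycle 2: PE[0][1] → acc 4, east 4, south 4
  cycle 3: PE[0][1] → acc 1, east 1, south 1
OS (3×3 grid), PE[0][1]:
  cycle 0: PE[0][1] → acc 0, east 0, south 0
  cycle 1: PE[0][1] → acc 8, east 8, south 1
  cycle 2: PE[0][1] → acc 9, east 1, south 1
  cycle 3: PE[0][1] → acc 9, east 0, south 0
RS (3×2 grid), PE[0][1]:
  cycle 0: PE[0][1] → acc 0, east 0, south 0
  cycle 1: PE[0][1] → acc 24, east 24, south 8
  cycle 2: PE[0][1] → acc 9, east 9, south 1
  cycle 3: PE[0][1] → acc 58, east 58, south 2

dataflow = WS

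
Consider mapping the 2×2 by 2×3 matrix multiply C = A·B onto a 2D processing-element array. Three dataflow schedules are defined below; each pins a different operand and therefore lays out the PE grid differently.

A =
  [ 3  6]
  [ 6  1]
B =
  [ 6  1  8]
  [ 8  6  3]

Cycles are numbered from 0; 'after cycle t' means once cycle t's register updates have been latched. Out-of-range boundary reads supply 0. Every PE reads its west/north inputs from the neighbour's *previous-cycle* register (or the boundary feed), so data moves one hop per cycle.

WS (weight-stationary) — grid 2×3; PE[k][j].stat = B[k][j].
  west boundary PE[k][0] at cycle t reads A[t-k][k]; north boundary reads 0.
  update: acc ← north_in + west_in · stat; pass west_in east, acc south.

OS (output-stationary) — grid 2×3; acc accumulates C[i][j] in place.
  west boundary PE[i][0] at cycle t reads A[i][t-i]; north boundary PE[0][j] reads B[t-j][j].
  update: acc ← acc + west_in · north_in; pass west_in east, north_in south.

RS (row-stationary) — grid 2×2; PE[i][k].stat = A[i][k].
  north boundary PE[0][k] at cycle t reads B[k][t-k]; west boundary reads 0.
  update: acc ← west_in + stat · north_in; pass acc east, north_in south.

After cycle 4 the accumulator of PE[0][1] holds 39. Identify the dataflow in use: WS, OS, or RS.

— WS: 2×3; PE[0][1] trace:
  after 0 — PE[0][1] acc=0, pass-E 0, pass-S 0
  after 1 — PE[0][1] acc=3, pass-E 3, pass-S 3
  after 2 — PE[0][1] acc=6, pass-E 6, pass-S 6
  after 3 — PE[0][1] acc=0, pass-E 0, pass-S 0
  after 4 — PE[0][1] acc=0, pass-E 0, pass-S 0
— OS: 2×3; PE[0][1] trace:
  after 0 — PE[0][1] acc=0, pass-E 0, pass-S 0
  after 1 — PE[0][1] acc=3, pass-E 3, pass-S 1
  after 2 — PE[0][1] acc=39, pass-E 6, pass-S 6
  after 3 — PE[0][1] acc=39, pass-E 0, pass-S 0
  after 4 — PE[0][1] acc=39, pass-E 0, pass-S 0
— RS: 2×2; PE[0][1] trace:
  after 0 — PE[0][1] acc=0, pass-E 0, pass-S 0
  after 1 — PE[0][1] acc=66, pass-E 66, pass-S 8
  after 2 — PE[0][1] acc=39, pass-E 39, pass-S 6
  after 3 — PE[0][1] acc=42, pass-E 42, pass-S 3
  after 4 — PE[0][1] acc=0, pass-E 0, pass-S 0

dataflow = OS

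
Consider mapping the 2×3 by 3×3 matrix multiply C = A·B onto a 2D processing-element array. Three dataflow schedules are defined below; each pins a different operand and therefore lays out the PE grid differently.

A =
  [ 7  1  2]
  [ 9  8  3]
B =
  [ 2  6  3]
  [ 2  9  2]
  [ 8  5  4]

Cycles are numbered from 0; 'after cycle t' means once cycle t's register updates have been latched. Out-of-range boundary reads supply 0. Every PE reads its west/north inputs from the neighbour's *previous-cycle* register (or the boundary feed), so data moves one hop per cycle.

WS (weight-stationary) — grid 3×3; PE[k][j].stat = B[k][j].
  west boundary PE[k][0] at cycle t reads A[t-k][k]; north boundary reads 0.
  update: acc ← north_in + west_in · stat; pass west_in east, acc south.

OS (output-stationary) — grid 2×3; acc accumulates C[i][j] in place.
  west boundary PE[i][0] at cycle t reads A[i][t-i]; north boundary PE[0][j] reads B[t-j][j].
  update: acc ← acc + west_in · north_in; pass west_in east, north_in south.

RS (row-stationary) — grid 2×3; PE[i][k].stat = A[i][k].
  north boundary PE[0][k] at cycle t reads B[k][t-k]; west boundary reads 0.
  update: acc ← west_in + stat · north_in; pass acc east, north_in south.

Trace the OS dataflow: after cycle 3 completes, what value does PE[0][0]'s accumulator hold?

PE[0][0].acc = 32

OS 2×3: PE[0][0] cycle-by-cycle (with neighbour feeds):
  [0] (0,0) acc=14 (h:7 v:2)
  [1] (0,0) acc=16 (h:1 v:2)
  [2] (0,0) acc=32 (h:2 v:8)
  [3] (0,0) acc=32 (h:0 v:0)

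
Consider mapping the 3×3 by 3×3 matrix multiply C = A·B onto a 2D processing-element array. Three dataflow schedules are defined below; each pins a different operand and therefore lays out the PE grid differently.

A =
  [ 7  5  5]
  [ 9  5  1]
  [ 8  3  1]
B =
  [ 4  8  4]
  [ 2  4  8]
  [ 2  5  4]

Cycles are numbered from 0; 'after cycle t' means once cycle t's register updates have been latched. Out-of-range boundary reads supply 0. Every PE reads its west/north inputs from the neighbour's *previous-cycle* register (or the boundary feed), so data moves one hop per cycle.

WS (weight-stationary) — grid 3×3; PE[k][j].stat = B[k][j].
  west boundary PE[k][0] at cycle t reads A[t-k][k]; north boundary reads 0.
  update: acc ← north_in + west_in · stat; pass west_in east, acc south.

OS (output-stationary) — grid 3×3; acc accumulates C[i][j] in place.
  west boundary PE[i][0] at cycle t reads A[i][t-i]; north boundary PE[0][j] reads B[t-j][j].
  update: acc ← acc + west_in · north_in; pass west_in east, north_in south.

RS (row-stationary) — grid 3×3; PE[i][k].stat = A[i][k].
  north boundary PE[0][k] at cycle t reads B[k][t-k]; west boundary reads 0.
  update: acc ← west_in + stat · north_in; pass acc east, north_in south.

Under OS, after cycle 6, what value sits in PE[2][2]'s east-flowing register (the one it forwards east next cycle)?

register = 1

OS on a 3×3 grid — tracing PE[2][2] and its feeders:
  c0 r1c2: 0 / 0 / 0
  c0 r2c1: 0 / 0 / 0
  c0 r2c2: 0 / 0 / 0
  c1 r1c2: 0 / 0 / 0
  c1 r2c1: 0 / 0 / 0
  c1 r2c2: 0 / 0 / 0
  c2 r1c2: 0 / 0 / 0
  c2 r2c1: 0 / 0 / 0
  c2 r2c2: 0 / 0 / 0
  c3 r1c2: 36 / 9 / 4
  c3 r2c1: 64 / 8 / 8
  c3 r2c2: 0 / 0 / 0
  c4 r1c2: 76 / 5 / 8
  c4 r2c1: 76 / 3 / 4
  c4 r2c2: 32 / 8 / 4
  c5 r1c2: 80 / 1 / 4
  c5 r2c1: 81 / 1 / 5
  c5 r2c2: 56 / 3 / 8
  c6 r1c2: 80 / 0 / 0
  c6 r2c1: 81 / 0 / 0
  c6 r2c2: 60 / 1 / 4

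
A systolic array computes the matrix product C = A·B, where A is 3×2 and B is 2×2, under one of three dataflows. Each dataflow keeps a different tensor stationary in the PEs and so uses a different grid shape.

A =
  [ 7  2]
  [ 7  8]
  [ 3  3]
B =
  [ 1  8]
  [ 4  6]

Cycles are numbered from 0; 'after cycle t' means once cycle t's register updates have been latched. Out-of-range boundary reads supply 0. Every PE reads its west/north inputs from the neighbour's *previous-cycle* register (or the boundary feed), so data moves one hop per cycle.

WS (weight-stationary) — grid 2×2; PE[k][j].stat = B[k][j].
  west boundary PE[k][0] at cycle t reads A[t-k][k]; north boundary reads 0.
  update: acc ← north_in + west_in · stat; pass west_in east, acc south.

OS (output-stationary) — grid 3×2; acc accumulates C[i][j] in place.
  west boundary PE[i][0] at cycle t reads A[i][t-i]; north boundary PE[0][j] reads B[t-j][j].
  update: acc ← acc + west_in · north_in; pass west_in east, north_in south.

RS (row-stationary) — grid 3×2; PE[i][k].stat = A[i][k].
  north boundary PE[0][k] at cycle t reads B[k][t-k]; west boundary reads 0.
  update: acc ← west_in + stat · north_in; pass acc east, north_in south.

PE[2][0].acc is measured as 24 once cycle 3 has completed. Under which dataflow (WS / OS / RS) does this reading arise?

dataflow = RS

WS: PE[2][0] is outside its 2×2 grid.
OS [3×2] PE[2][0] across cycles:
  @0  [2,0]  acc 0  |  →0  ↓0
  @1  [2,0]  acc 0  |  →0  ↓0
  @2  [2,0]  acc 3  |  →3  ↓1
  @3  [2,0]  acc 15  |  →3  ↓4
RS [3×2] PE[2][0] across cycles:
  @0  [2,0]  acc 0  |  →0  ↓0
  @1  [2,0]  acc 0  |  →0  ↓0
  @2  [2,0]  acc 3  |  →3  ↓1
  @3  [2,0]  acc 24  |  →24  ↓8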